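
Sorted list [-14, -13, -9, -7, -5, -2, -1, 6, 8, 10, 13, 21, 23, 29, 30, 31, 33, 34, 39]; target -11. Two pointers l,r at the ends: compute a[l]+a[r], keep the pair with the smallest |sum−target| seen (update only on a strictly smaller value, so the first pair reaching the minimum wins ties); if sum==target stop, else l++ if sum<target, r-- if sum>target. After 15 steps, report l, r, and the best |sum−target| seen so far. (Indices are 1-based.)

l=3, r=6, best |Δ|=1

l=1 r=19: -14+39=25 d=36 *, r--
l=1 r=18: -14+34=20 d=31 *, r--
l=1 r=17: -14+33=19 d=30 *, r--
l=1 r=16: -14+31=17 d=28 *, r--
l=1 r=15: -14+30=16 d=27 *, r--
l=1 r=14: -14+29=15 d=26 *, r--
l=1 r=13: -14+23=9 d=20 *, r--
l=1 r=12: -14+21=7 d=18 *, r--
l=1 r=11: -14+13=-1 d=10 *, r--
l=1 r=10: -14+10=-4 d=7 *, r--
l=1 r=9: -14+8=-6 d=5 *, r--
l=1 r=8: -14+6=-8 d=3 *, r--
l=1 r=7: -14+-1=-15 d=4, l++
l=2 r=7: -13+-1=-14 d=3, l++
l=3 r=7: -9+-1=-10 d=1 *, r--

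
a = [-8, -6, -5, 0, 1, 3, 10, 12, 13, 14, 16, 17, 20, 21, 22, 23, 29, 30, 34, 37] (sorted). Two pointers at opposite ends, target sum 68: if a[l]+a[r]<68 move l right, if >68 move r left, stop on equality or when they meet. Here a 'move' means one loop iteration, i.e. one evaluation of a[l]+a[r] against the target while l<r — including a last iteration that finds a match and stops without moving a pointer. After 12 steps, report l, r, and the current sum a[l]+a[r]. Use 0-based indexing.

l=12, r=19, sum=57

[0,19] -8+37=29 <68 → l++
[1,19] -6+37=31 <68 → l++
[2,19] -5+37=32 <68 → l++
[3,19] 0+37=37 <68 → l++
[4,19] 1+37=38 <68 → l++
[5,19] 3+37=40 <68 → l++
[6,19] 10+37=47 <68 → l++
[7,19] 12+37=49 <68 → l++
[8,19] 13+37=50 <68 → l++
[9,19] 14+37=51 <68 → l++
[10,19] 16+37=53 <68 → l++
[11,19] 17+37=54 <68 → l++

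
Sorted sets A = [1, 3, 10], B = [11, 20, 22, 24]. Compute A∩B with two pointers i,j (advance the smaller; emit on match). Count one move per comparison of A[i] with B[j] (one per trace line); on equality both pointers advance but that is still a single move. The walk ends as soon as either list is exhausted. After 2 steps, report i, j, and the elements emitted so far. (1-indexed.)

i=3, j=1, emitted=[]

i=1 j=1: 1<11, i++
i=2 j=1: 3<11, i++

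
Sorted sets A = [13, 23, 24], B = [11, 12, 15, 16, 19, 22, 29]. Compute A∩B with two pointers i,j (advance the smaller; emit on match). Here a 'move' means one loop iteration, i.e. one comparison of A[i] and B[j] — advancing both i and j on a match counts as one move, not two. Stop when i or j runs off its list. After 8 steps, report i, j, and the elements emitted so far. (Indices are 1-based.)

[i=1,j=1] 13>11 → j++
[i=1,j=2] 13>12 → j++
[i=1,j=3] 13<15 → i++
[i=2,j=3] 23>15 → j++
[i=2,j=4] 23>16 → j++
[i=2,j=5] 23>19 → j++
[i=2,j=6] 23>22 → j++
[i=2,j=7] 23<29 → i++

i=3, j=7, emitted=[]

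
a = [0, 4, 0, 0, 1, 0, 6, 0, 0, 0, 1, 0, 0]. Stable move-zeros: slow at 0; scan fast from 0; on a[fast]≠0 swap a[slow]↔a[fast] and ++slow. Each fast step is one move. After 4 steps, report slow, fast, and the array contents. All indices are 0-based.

(s=0,f=0) a[fast]=0 → fast++
(s=0,f=1) a[fast]=4≠0 swap→a[0]=4 → slow++,fast++
(s=1,f=2) a[fast]=0 → fast++
(s=1,f=3) a[fast]=0 → fast++

slow=1, fast=4, a=[4, 0, 0, 0, 1, 0, 6, 0, 0, 0, 1, 0, 0]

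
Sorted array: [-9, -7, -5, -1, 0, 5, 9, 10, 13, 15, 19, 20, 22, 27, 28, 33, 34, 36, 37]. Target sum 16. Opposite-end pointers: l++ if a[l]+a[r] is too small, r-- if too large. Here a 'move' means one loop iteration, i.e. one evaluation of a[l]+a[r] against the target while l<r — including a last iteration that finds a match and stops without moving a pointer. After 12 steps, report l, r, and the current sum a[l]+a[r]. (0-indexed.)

[0,18] -9+37=28 >16 → r--
[0,17] -9+36=27 >16 → r--
[0,16] -9+34=25 >16 → r--
[0,15] -9+33=24 >16 → r--
[0,14] -9+28=19 >16 → r--
[0,13] -9+27=18 >16 → r--
[0,12] -9+22=13 <16 → l++
[1,12] -7+22=15 <16 → l++
[2,12] -5+22=17 >16 → r--
[2,11] -5+20=15 <16 → l++
[3,11] -1+20=19 >16 → r--
[3,10] -1+19=18 >16 → r--

l=3, r=9, sum=14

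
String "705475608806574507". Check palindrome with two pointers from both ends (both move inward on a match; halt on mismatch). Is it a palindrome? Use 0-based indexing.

l=0 r=17: '7'=='7', l++,r--
l=1 r=16: '0'=='0', l++,r--
l=2 r=15: '5'=='5', l++,r--
l=3 r=14: '4'=='4', l++,r--
l=4 r=13: '7'=='7', l++,r--
l=5 r=12: '5'=='5', l++,r--
l=6 r=11: '6'=='6', l++,r--
l=7 r=10: '0'=='0', l++,r--
l=8 r=9: '8'=='8', l++,r--

palindrome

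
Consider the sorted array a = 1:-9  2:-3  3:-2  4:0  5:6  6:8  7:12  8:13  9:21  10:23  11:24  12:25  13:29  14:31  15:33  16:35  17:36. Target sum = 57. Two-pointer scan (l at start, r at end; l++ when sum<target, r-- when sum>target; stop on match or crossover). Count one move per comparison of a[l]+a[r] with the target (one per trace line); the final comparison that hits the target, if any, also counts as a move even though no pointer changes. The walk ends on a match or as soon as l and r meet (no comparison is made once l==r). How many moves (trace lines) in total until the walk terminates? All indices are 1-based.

[1,17] -9+36=27 <57 → l++
[2,17] -3+36=33 <57 → l++
[3,17] -2+36=34 <57 → l++
[4,17] 0+36=36 <57 → l++
[5,17] 6+36=42 <57 → l++
[6,17] 8+36=44 <57 → l++
[7,17] 12+36=48 <57 → l++
[8,17] 13+36=49 <57 → l++
[9,17] 21+36=57 → found

9 moves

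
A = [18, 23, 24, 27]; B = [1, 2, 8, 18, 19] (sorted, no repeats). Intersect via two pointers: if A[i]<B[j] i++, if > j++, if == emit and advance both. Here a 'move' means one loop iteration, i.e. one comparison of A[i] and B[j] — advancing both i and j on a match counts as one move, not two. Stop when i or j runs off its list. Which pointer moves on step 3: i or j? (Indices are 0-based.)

j

[i=0,j=0] 18>1 → j++
[i=0,j=1] 18>2 → j++
[i=0,j=2] 18>8 → j++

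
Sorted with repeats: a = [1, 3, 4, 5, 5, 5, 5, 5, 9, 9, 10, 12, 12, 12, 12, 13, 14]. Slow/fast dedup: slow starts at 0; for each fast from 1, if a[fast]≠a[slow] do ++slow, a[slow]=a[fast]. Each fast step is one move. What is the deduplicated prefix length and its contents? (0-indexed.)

length 9; prefix = [1, 3, 4, 5, 9, 10, 12, 13, 14]

slow=0 fast=1: a[fast]=3≠a[slow]=1 write a[1]=3, slow++,fast++
slow=1 fast=2: a[fast]=4≠a[slow]=3 write a[2]=4, slow++,fast++
slow=2 fast=3: a[fast]=5≠a[slow]=4 write a[3]=5, slow++,fast++
slow=3 fast=4: a[fast]=5=a[slow] dup, fast++
slow=3 fast=5: a[fast]=5=a[slow] dup, fast++
slow=3 fast=6: a[fast]=5=a[slow] dup, fast++
slow=3 fast=7: a[fast]=5=a[slow] dup, fast++
slow=3 fast=8: a[fast]=9≠a[slow]=5 write a[4]=9, slow++,fast++
slow=4 fast=9: a[fast]=9=a[slow] dup, fast++
slow=4 fast=10: a[fast]=10≠a[slow]=9 write a[5]=10, slow++,fast++
slow=5 fast=11: a[fast]=12≠a[slow]=10 write a[6]=12, slow++,fast++
slow=6 fast=12: a[fast]=12=a[slow] dup, fast++
slow=6 fast=13: a[fast]=12=a[slow] dup, fast++
slow=6 fast=14: a[fast]=12=a[slow] dup, fast++
slow=6 fast=15: a[fast]=13≠a[slow]=12 write a[7]=13, slow++,fast++
slow=7 fast=16: a[fast]=14≠a[slow]=13 write a[8]=14, slow++,fast++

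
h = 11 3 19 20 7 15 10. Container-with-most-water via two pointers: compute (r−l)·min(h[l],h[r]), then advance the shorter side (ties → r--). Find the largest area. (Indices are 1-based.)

max area = 60

[1,7] min(11,10)*6=60 best=60 * → r--
[1,6] min(11,15)*5=55 best=60 → l++
[2,6] min(3,15)*4=12 best=60 → l++
[3,6] min(19,15)*3=45 best=60 → r--
[3,5] min(19,7)*2=14 best=60 → r--
[3,4] min(19,20)*1=19 best=60 → l++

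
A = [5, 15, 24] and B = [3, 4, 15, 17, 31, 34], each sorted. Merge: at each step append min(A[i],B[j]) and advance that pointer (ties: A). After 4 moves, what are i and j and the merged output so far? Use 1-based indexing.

[i=1,j=1] A[i]=5>B[j]=3 take 3 → j++
[i=1,j=2] A[i]=5>B[j]=4 take 4 → j++
[i=1,j=3] A[i]=5<=B[j]=15 take 5 → i++
[i=2,j=3] A[i]=15<=B[j]=15 take 15 → i++

i=3, j=3, merged so far=[3, 4, 5, 15]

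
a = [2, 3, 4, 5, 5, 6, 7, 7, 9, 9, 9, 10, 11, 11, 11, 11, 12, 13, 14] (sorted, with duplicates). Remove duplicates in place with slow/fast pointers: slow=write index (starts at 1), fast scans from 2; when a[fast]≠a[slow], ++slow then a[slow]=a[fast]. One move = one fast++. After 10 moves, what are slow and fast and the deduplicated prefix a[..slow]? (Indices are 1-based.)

(s=1,f=2) a[fast]=3≠a[slow]=2 write a[2]=3 → slow++,fast++
(s=2,f=3) a[fast]=4≠a[slow]=3 write a[3]=4 → slow++,fast++
(s=3,f=4) a[fast]=5≠a[slow]=4 write a[4]=5 → slow++,fast++
(s=4,f=5) a[fast]=5=a[slow] dup → fast++
(s=4,f=6) a[fast]=6≠a[slow]=5 write a[5]=6 → slow++,fast++
(s=5,f=7) a[fast]=7≠a[slow]=6 write a[6]=7 → slow++,fast++
(s=6,f=8) a[fast]=7=a[slow] dup → fast++
(s=6,f=9) a[fast]=9≠a[slow]=7 write a[7]=9 → slow++,fast++
(s=7,f=10) a[fast]=9=a[slow] dup → fast++
(s=7,f=11) a[fast]=9=a[slow] dup → fast++

slow=7, fast=12, prefix=[2, 3, 4, 5, 6, 7, 9]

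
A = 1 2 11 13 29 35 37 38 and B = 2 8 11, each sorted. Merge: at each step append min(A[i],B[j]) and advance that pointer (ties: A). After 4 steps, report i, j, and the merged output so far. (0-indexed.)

i=2, j=2, merged so far=[1, 2, 2, 8]

i=0 j=0: A[i]=1<=B[j]=2 take 1, i++
i=1 j=0: A[i]=2<=B[j]=2 take 2, i++
i=2 j=0: A[i]=11>B[j]=2 take 2, j++
i=2 j=1: A[i]=11>B[j]=8 take 8, j++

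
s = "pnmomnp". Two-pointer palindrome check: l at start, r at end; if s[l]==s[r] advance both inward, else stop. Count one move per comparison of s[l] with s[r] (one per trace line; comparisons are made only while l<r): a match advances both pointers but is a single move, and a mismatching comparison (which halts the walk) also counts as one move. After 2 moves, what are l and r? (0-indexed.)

[0,6] 'p'=='p' → l++,r--
[1,5] 'n'=='n' → l++,r--

l=2, r=4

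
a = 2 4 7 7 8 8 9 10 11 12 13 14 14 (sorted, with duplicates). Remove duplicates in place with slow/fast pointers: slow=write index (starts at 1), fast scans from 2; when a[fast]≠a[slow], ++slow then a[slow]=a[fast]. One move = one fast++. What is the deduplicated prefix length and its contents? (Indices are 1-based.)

(s=1,f=2) a[fast]=4≠a[slow]=2 write a[2]=4 → slow++,fast++
(s=2,f=3) a[fast]=7≠a[slow]=4 write a[3]=7 → slow++,fast++
(s=3,f=4) a[fast]=7=a[slow] dup → fast++
(s=3,f=5) a[fast]=8≠a[slow]=7 write a[4]=8 → slow++,fast++
(s=4,f=6) a[fast]=8=a[slow] dup → fast++
(s=4,f=7) a[fast]=9≠a[slow]=8 write a[5]=9 → slow++,fast++
(s=5,f=8) a[fast]=10≠a[slow]=9 write a[6]=10 → slow++,fast++
(s=6,f=9) a[fast]=11≠a[slow]=10 write a[7]=11 → slow++,fast++
(s=7,f=10) a[fast]=12≠a[slow]=11 write a[8]=12 → slow++,fast++
(s=8,f=11) a[fast]=13≠a[slow]=12 write a[9]=13 → slow++,fast++
(s=9,f=12) a[fast]=14≠a[slow]=13 write a[10]=14 → slow++,fast++
(s=10,f=13) a[fast]=14=a[slow] dup → fast++

length 10; prefix = [2, 4, 7, 8, 9, 10, 11, 12, 13, 14]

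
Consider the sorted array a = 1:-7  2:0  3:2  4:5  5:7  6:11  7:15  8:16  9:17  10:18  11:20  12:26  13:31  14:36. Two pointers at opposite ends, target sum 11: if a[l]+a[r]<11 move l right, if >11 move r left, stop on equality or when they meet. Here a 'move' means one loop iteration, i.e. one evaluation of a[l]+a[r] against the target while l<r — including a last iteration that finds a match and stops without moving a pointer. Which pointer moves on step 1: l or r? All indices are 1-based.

r

l=1 r=14: -7+36=29 >11, r--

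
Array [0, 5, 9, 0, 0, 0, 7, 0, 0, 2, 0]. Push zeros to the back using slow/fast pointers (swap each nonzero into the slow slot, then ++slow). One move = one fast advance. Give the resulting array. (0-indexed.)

(s=0,f=0) a[fast]=0 → fast++
(s=0,f=1) a[fast]=5≠0 swap→a[0]=5 → slow++,fast++
(s=1,f=2) a[fast]=9≠0 swap→a[1]=9 → slow++,fast++
(s=2,f=3) a[fast]=0 → fast++
(s=2,f=4) a[fast]=0 → fast++
(s=2,f=5) a[fast]=0 → fast++
(s=2,f=6) a[fast]=7≠0 swap→a[2]=7 → slow++,fast++
(s=3,f=7) a[fast]=0 → fast++
(s=3,f=8) a[fast]=0 → fast++
(s=3,f=9) a[fast]=2≠0 swap→a[3]=2 → slow++,fast++
(s=4,f=10) a[fast]=0 → fast++

[5, 9, 7, 2, 0, 0, 0, 0, 0, 0, 0]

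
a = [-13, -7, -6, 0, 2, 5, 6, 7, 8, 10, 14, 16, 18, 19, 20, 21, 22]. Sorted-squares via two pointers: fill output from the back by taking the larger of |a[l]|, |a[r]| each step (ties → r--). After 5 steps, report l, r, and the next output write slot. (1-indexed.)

l=1 r=17: |-13|<=|22| out[17]=484, r--
l=1 r=16: |-13|<=|21| out[16]=441, r--
l=1 r=15: |-13|<=|20| out[15]=400, r--
l=1 r=14: |-13|<=|19| out[14]=361, r--
l=1 r=13: |-13|<=|18| out[13]=324, r--

l=1, r=12, next write slot=12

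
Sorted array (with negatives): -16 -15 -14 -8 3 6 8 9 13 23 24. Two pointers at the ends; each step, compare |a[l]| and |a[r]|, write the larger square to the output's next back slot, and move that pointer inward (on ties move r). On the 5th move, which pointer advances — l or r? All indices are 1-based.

l

l=1 r=11: |-16|<=|24| out[11]=576, r--
l=1 r=10: |-16|<=|23| out[10]=529, r--
l=1 r=9: |-16|>|13| out[9]=256, l++
l=2 r=9: |-15|>|13| out[8]=225, l++
l=3 r=9: |-14|>|13| out[7]=196, l++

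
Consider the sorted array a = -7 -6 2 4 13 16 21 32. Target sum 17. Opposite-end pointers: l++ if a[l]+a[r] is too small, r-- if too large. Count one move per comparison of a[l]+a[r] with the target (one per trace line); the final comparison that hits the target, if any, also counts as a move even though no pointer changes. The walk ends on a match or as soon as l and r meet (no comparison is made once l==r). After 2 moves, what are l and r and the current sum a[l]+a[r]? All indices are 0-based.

l=1, r=6, sum=15

l=0 r=7: -7+32=25 >17, r--
l=0 r=6: -7+21=14 <17, l++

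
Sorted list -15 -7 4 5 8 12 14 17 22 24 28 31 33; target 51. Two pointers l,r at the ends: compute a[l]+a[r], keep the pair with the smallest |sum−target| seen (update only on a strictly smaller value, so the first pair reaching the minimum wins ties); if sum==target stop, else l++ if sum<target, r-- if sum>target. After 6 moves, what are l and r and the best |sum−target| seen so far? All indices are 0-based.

l=6, r=12, best |Δ|=6

l=0 r=12: -15+33=18 d=33 *, l++
l=1 r=12: -7+33=26 d=25 *, l++
l=2 r=12: 4+33=37 d=14 *, l++
l=3 r=12: 5+33=38 d=13 *, l++
l=4 r=12: 8+33=41 d=10 *, l++
l=5 r=12: 12+33=45 d=6 *, l++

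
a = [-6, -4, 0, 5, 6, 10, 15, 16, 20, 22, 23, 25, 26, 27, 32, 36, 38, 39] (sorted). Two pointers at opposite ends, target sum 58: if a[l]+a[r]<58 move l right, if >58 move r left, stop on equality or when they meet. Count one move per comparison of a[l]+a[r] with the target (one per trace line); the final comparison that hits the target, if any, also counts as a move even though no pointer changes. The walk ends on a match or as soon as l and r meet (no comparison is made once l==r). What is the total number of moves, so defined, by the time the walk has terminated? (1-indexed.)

10 moves

[1,18] -6+39=33 <58 → l++
[2,18] -4+39=35 <58 → l++
[3,18] 0+39=39 <58 → l++
[4,18] 5+39=44 <58 → l++
[5,18] 6+39=45 <58 → l++
[6,18] 10+39=49 <58 → l++
[7,18] 15+39=54 <58 → l++
[8,18] 16+39=55 <58 → l++
[9,18] 20+39=59 >58 → r--
[9,17] 20+38=58 → found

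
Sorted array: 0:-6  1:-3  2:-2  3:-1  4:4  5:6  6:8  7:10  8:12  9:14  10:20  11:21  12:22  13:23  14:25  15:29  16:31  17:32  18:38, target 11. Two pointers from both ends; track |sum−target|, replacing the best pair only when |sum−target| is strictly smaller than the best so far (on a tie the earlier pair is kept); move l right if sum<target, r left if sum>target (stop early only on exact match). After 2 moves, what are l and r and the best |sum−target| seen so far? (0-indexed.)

l=0 r=18: -6+38=32 d=21 *, r--
l=0 r=17: -6+32=26 d=15 *, r--

l=0, r=16, best |Δ|=15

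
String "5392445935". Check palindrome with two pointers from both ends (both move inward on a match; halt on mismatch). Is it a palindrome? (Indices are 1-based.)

[1,10] '5'=='5' → l++,r--
[2,9] '3'=='3' → l++,r--
[3,8] '9'=='9' → l++,r--
[4,7] '2'!='5' → stop

not a palindrome (mismatch at 4,7)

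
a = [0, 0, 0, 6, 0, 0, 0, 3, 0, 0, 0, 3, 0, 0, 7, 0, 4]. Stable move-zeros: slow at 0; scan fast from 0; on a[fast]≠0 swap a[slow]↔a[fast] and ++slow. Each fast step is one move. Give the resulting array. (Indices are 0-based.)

[6, 3, 3, 7, 4, 0, 0, 0, 0, 0, 0, 0, 0, 0, 0, 0, 0]

slow=0 fast=0: a[fast]=0, fast++
slow=0 fast=1: a[fast]=0, fast++
slow=0 fast=2: a[fast]=0, fast++
slow=0 fast=3: a[fast]=6≠0 swap→a[0]=6, slow++,fast++
slow=1 fast=4: a[fast]=0, fast++
slow=1 fast=5: a[fast]=0, fast++
slow=1 fast=6: a[fast]=0, fast++
slow=1 fast=7: a[fast]=3≠0 swap→a[1]=3, slow++,fast++
slow=2 fast=8: a[fast]=0, fast++
slow=2 fast=9: a[fast]=0, fast++
slow=2 fast=10: a[fast]=0, fast++
slow=2 fast=11: a[fast]=3≠0 swap→a[2]=3, slow++,fast++
slow=3 fast=12: a[fast]=0, fast++
slow=3 fast=13: a[fast]=0, fast++
slow=3 fast=14: a[fast]=7≠0 swap→a[3]=7, slow++,fast++
slow=4 fast=15: a[fast]=0, fast++
slow=4 fast=16: a[fast]=4≠0 swap→a[4]=4, slow++,fast++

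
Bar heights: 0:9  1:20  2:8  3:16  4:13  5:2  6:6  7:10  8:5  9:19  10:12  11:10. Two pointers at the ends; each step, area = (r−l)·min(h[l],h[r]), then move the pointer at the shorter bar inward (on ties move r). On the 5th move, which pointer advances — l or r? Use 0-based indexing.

r

l=0 r=11: min(9,10)*11=99 best=99 *, l++
l=1 r=11: min(20,10)*10=100 best=100 *, r--
l=1 r=10: min(20,12)*9=108 best=108 *, r--
l=1 r=9: min(20,19)*8=152 best=152 *, r--
l=1 r=8: min(20,5)*7=35 best=152, r--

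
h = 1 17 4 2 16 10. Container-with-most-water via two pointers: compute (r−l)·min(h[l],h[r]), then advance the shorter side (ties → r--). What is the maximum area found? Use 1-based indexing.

l=1 r=6: min(1,10)*5=5 best=5 *, l++
l=2 r=6: min(17,10)*4=40 best=40 *, r--
l=2 r=5: min(17,16)*3=48 best=48 *, r--
l=2 r=4: min(17,2)*2=4 best=48, r--
l=2 r=3: min(17,4)*1=4 best=48, r--

max area = 48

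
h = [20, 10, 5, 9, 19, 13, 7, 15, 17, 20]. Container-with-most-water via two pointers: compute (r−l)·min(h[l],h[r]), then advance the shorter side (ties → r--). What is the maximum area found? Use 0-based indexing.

max area = 180

l=0 r=9: min(20,20)*9=180 best=180 *, r--
l=0 r=8: min(20,17)*8=136 best=180, r--
l=0 r=7: min(20,15)*7=105 best=180, r--
l=0 r=6: min(20,7)*6=42 best=180, r--
l=0 r=5: min(20,13)*5=65 best=180, r--
l=0 r=4: min(20,19)*4=76 best=180, r--
l=0 r=3: min(20,9)*3=27 best=180, r--
l=0 r=2: min(20,5)*2=10 best=180, r--
l=0 r=1: min(20,10)*1=10 best=180, r--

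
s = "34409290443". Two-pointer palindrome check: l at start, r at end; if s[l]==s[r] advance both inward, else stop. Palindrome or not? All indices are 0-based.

l=0 r=10: '3'=='3', l++,r--
l=1 r=9: '4'=='4', l++,r--
l=2 r=8: '4'=='4', l++,r--
l=3 r=7: '0'=='0', l++,r--
l=4 r=6: '9'=='9', l++,r--

palindrome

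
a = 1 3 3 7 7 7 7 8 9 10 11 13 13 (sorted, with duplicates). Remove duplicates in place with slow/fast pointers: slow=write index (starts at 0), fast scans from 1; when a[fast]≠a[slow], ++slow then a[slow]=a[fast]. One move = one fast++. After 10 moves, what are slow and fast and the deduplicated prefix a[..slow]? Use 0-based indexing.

(s=0,f=1) a[fast]=3≠a[slow]=1 write a[1]=3 → slow++,fast++
(s=1,f=2) a[fast]=3=a[slow] dup → fast++
(s=1,f=3) a[fast]=7≠a[slow]=3 write a[2]=7 → slow++,fast++
(s=2,f=4) a[fast]=7=a[slow] dup → fast++
(s=2,f=5) a[fast]=7=a[slow] dup → fast++
(s=2,f=6) a[fast]=7=a[slow] dup → fast++
(s=2,f=7) a[fast]=8≠a[slow]=7 write a[3]=8 → slow++,fast++
(s=3,f=8) a[fast]=9≠a[slow]=8 write a[4]=9 → slow++,fast++
(s=4,f=9) a[fast]=10≠a[slow]=9 write a[5]=10 → slow++,fast++
(s=5,f=10) a[fast]=11≠a[slow]=10 write a[6]=11 → slow++,fast++

slow=6, fast=11, prefix=[1, 3, 7, 8, 9, 10, 11]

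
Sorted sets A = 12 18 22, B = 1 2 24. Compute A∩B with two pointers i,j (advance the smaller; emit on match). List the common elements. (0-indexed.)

[i=0,j=0] 12>1 → j++
[i=0,j=1] 12>2 → j++
[i=0,j=2] 12<24 → i++
[i=1,j=2] 18<24 → i++
[i=2,j=2] 22<24 → i++

intersection = []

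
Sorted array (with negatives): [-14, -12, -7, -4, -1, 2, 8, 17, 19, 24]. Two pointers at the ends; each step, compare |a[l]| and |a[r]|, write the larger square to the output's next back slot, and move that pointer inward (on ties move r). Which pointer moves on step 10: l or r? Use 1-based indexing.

r

l=1 r=10: |-14|<=|24| out[10]=576, r--
l=1 r=9: |-14|<=|19| out[9]=361, r--
l=1 r=8: |-14|<=|17| out[8]=289, r--
l=1 r=7: |-14|>|8| out[7]=196, l++
l=2 r=7: |-12|>|8| out[6]=144, l++
l=3 r=7: |-7|<=|8| out[5]=64, r--
l=3 r=6: |-7|>|2| out[4]=49, l++
l=4 r=6: |-4|>|2| out[3]=16, l++
l=5 r=6: |-1|<=|2| out[2]=4, r--
l=5 r=5: |-1|<=|-1| out[1]=1, r--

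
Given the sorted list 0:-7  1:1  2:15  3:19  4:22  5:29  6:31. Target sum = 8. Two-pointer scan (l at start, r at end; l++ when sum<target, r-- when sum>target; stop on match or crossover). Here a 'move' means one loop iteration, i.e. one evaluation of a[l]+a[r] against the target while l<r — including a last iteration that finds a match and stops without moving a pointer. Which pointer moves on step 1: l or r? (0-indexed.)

[0,6] -7+31=24 >8 → r--

r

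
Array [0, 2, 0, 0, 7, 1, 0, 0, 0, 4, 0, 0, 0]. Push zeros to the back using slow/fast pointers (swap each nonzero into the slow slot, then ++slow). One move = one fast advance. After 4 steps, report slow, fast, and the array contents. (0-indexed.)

slow=1, fast=4, a=[2, 0, 0, 0, 7, 1, 0, 0, 0, 4, 0, 0, 0]

slow=0 fast=0: a[fast]=0, fast++
slow=0 fast=1: a[fast]=2≠0 swap→a[0]=2, slow++,fast++
slow=1 fast=2: a[fast]=0, fast++
slow=1 fast=3: a[fast]=0, fast++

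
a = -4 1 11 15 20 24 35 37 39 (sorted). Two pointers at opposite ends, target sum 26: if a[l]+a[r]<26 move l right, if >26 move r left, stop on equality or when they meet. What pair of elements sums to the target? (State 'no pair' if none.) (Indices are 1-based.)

(11, 15)

[1,9] -4+39=35 >26 → r--
[1,8] -4+37=33 >26 → r--
[1,7] -4+35=31 >26 → r--
[1,6] -4+24=20 <26 → l++
[2,6] 1+24=25 <26 → l++
[3,6] 11+24=35 >26 → r--
[3,5] 11+20=31 >26 → r--
[3,4] 11+15=26 → found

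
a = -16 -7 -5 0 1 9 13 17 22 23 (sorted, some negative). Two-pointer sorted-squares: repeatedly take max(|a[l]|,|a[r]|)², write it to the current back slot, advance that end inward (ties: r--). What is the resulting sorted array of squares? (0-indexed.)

l=0 r=9: |-16|<=|23| out[9]=529, r--
l=0 r=8: |-16|<=|22| out[8]=484, r--
l=0 r=7: |-16|<=|17| out[7]=289, r--
l=0 r=6: |-16|>|13| out[6]=256, l++
l=1 r=6: |-7|<=|13| out[5]=169, r--
l=1 r=5: |-7|<=|9| out[4]=81, r--
l=1 r=4: |-7|>|1| out[3]=49, l++
l=2 r=4: |-5|>|1| out[2]=25, l++
l=3 r=4: |0|<=|1| out[1]=1, r--
l=3 r=3: |0|<=|0| out[0]=0, r--

[0, 1, 25, 49, 81, 169, 256, 289, 484, 529]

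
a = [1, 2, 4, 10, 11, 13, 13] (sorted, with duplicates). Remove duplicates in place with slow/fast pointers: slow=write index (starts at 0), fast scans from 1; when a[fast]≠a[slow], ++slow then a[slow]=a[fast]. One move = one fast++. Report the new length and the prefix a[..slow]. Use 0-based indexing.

(s=0,f=1) a[fast]=2≠a[slow]=1 write a[1]=2 → slow++,fast++
(s=1,f=2) a[fast]=4≠a[slow]=2 write a[2]=4 → slow++,fast++
(s=2,f=3) a[fast]=10≠a[slow]=4 write a[3]=10 → slow++,fast++
(s=3,f=4) a[fast]=11≠a[slow]=10 write a[4]=11 → slow++,fast++
(s=4,f=5) a[fast]=13≠a[slow]=11 write a[5]=13 → slow++,fast++
(s=5,f=6) a[fast]=13=a[slow] dup → fast++

length 6; prefix = [1, 2, 4, 10, 11, 13]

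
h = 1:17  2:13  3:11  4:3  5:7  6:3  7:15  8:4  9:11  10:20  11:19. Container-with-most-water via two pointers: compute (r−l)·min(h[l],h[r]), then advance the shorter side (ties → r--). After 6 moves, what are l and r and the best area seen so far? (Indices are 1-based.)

l=7, r=11, best area=170

l=1 r=11: min(17,19)*10=170 best=170 *, l++
l=2 r=11: min(13,19)*9=117 best=170, l++
l=3 r=11: min(11,19)*8=88 best=170, l++
l=4 r=11: min(3,19)*7=21 best=170, l++
l=5 r=11: min(7,19)*6=42 best=170, l++
l=6 r=11: min(3,19)*5=15 best=170, l++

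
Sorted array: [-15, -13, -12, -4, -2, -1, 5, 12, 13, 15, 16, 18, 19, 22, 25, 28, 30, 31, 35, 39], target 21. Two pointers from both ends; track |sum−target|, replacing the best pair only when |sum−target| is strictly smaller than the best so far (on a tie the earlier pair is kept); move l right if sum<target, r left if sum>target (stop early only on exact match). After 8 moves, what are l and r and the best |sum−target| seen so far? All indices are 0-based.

l=3, r=14, best |Δ|=1

l=0 r=19: -15+39=24 d=3 *, r--
l=0 r=18: -15+35=20 d=1 *, l++
l=1 r=18: -13+35=22 d=1, r--
l=1 r=17: -13+31=18 d=3, l++
l=2 r=17: -12+31=19 d=2, l++
l=3 r=17: -4+31=27 d=6, r--
l=3 r=16: -4+30=26 d=5, r--
l=3 r=15: -4+28=24 d=3, r--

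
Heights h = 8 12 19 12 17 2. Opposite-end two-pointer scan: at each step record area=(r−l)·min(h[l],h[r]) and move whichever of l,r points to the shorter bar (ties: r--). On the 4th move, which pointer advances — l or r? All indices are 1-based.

l=1 r=6: min(8,2)*5=10 best=10 *, r--
l=1 r=5: min(8,17)*4=32 best=32 *, l++
l=2 r=5: min(12,17)*3=36 best=36 *, l++
l=3 r=5: min(19,17)*2=34 best=36, r--

r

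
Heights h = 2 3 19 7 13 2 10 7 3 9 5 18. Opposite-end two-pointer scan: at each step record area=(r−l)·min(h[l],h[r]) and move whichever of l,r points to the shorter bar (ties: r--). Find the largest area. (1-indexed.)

l=1 r=12: min(2,18)*11=22 best=22 *, l++
l=2 r=12: min(3,18)*10=30 best=30 *, l++
l=3 r=12: min(19,18)*9=162 best=162 *, r--
l=3 r=11: min(19,5)*8=40 best=162, r--
l=3 r=10: min(19,9)*7=63 best=162, r--
l=3 r=9: min(19,3)*6=18 best=162, r--
l=3 r=8: min(19,7)*5=35 best=162, r--
l=3 r=7: min(19,10)*4=40 best=162, r--
l=3 r=6: min(19,2)*3=6 best=162, r--
l=3 r=5: min(19,13)*2=26 best=162, r--
l=3 r=4: min(19,7)*1=7 best=162, r--

max area = 162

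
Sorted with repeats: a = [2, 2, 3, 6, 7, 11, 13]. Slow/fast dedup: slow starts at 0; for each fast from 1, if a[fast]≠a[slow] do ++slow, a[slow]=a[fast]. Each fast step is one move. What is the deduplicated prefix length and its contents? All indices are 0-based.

slow=0 fast=1: a[fast]=2=a[slow] dup, fast++
slow=0 fast=2: a[fast]=3≠a[slow]=2 write a[1]=3, slow++,fast++
slow=1 fast=3: a[fast]=6≠a[slow]=3 write a[2]=6, slow++,fast++
slow=2 fast=4: a[fast]=7≠a[slow]=6 write a[3]=7, slow++,fast++
slow=3 fast=5: a[fast]=11≠a[slow]=7 write a[4]=11, slow++,fast++
slow=4 fast=6: a[fast]=13≠a[slow]=11 write a[5]=13, slow++,fast++

length 6; prefix = [2, 3, 6, 7, 11, 13]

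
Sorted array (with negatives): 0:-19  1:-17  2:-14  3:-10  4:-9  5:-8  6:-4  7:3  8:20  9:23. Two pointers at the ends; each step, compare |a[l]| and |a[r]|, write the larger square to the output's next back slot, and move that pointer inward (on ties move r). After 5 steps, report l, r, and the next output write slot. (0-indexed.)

l=0 r=9: |-19|<=|23| out[9]=529, r--
l=0 r=8: |-19|<=|20| out[8]=400, r--
l=0 r=7: |-19|>|3| out[7]=361, l++
l=1 r=7: |-17|>|3| out[6]=289, l++
l=2 r=7: |-14|>|3| out[5]=196, l++

l=3, r=7, next write slot=4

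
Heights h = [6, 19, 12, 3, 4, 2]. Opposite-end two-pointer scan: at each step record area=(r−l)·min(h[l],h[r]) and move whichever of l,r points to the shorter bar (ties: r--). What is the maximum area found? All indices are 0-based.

max area = 16

l=0 r=5: min(6,2)*5=10 best=10 *, r--
l=0 r=4: min(6,4)*4=16 best=16 *, r--
l=0 r=3: min(6,3)*3=9 best=16, r--
l=0 r=2: min(6,12)*2=12 best=16, l++
l=1 r=2: min(19,12)*1=12 best=16, r--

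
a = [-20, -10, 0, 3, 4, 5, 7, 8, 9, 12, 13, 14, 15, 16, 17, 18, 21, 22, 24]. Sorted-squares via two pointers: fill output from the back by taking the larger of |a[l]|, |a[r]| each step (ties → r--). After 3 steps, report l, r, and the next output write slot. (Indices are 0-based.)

[0,18] |-20|<=|24| out[18]=576 → r--
[0,17] |-20|<=|22| out[17]=484 → r--
[0,16] |-20|<=|21| out[16]=441 → r--

l=0, r=15, next write slot=15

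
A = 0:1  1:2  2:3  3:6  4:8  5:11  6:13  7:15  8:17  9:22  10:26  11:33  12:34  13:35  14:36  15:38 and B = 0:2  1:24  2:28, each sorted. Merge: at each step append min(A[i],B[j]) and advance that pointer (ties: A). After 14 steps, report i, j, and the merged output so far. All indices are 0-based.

i=11, j=3, merged so far=[1, 2, 2, 3, 6, 8, 11, 13, 15, 17, 22, 24, 26, 28]

i=0 j=0: A[i]=1<=B[j]=2 take 1, i++
i=1 j=0: A[i]=2<=B[j]=2 take 2, i++
i=2 j=0: A[i]=3>B[j]=2 take 2, j++
i=2 j=1: A[i]=3<=B[j]=24 take 3, i++
i=3 j=1: A[i]=6<=B[j]=24 take 6, i++
i=4 j=1: A[i]=8<=B[j]=24 take 8, i++
i=5 j=1: A[i]=11<=B[j]=24 take 11, i++
i=6 j=1: A[i]=13<=B[j]=24 take 13, i++
i=7 j=1: A[i]=15<=B[j]=24 take 15, i++
i=8 j=1: A[i]=17<=B[j]=24 take 17, i++
i=9 j=1: A[i]=22<=B[j]=24 take 22, i++
i=10 j=1: A[i]=26>B[j]=24 take 24, j++
i=10 j=2: A[i]=26<=B[j]=28 take 26, i++
i=11 j=2: A[i]=33>B[j]=28 take 28, j++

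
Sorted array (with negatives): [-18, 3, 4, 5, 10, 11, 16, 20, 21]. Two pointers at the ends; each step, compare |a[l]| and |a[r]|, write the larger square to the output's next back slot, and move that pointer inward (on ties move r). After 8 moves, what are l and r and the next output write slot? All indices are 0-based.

[0,8] |-18|<=|21| out[8]=441 → r--
[0,7] |-18|<=|20| out[7]=400 → r--
[0,6] |-18|>|16| out[6]=324 → l++
[1,6] |3|<=|16| out[5]=256 → r--
[1,5] |3|<=|11| out[4]=121 → r--
[1,4] |3|<=|10| out[3]=100 → r--
[1,3] |3|<=|5| out[2]=25 → r--
[1,2] |3|<=|4| out[1]=16 → r--

l=1, r=1, next write slot=0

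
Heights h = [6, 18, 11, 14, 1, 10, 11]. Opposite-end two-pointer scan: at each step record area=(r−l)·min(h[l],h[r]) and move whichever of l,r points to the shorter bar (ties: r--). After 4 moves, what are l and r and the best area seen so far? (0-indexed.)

l=0 r=6: min(6,11)*6=36 best=36 *, l++
l=1 r=6: min(18,11)*5=55 best=55 *, r--
l=1 r=5: min(18,10)*4=40 best=55, r--
l=1 r=4: min(18,1)*3=3 best=55, r--

l=1, r=3, best area=55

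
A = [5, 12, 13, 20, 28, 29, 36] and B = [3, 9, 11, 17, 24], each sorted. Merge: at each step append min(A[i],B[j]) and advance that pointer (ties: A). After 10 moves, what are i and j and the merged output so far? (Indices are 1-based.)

[i=1,j=1] A[i]=5>B[j]=3 take 3 → j++
[i=1,j=2] A[i]=5<=B[j]=9 take 5 → i++
[i=2,j=2] A[i]=12>B[j]=9 take 9 → j++
[i=2,j=3] A[i]=12>B[j]=11 take 11 → j++
[i=2,j=4] A[i]=12<=B[j]=17 take 12 → i++
[i=3,j=4] A[i]=13<=B[j]=17 take 13 → i++
[i=4,j=4] A[i]=20>B[j]=17 take 17 → j++
[i=4,j=5] A[i]=20<=B[j]=24 take 20 → i++
[i=5,j=5] A[i]=28>B[j]=24 take 24 → j++
[i=5,j=6] B done, take A[i]=28 → i++

i=6, j=6, merged so far=[3, 5, 9, 11, 12, 13, 17, 20, 24, 28]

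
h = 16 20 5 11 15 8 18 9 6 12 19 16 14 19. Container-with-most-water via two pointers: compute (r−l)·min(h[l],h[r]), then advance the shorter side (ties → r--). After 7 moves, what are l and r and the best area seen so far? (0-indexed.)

[0,13] min(16,19)*13=208 best=208 * → l++
[1,13] min(20,19)*12=228 best=228 * → r--
[1,12] min(20,14)*11=154 best=228 → r--
[1,11] min(20,16)*10=160 best=228 → r--
[1,10] min(20,19)*9=171 best=228 → r--
[1,9] min(20,12)*8=96 best=228 → r--
[1,8] min(20,6)*7=42 best=228 → r--

l=1, r=7, best area=228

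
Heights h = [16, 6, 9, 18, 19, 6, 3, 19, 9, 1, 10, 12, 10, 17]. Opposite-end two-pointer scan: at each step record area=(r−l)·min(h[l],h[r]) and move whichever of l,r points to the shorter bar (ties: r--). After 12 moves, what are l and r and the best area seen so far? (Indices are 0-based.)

l=0 r=13: min(16,17)*13=208 best=208 *, l++
l=1 r=13: min(6,17)*12=72 best=208, l++
l=2 r=13: min(9,17)*11=99 best=208, l++
l=3 r=13: min(18,17)*10=170 best=208, r--
l=3 r=12: min(18,10)*9=90 best=208, r--
l=3 r=11: min(18,12)*8=96 best=208, r--
l=3 r=10: min(18,10)*7=70 best=208, r--
l=3 r=9: min(18,1)*6=6 best=208, r--
l=3 r=8: min(18,9)*5=45 best=208, r--
l=3 r=7: min(18,19)*4=72 best=208, l++
l=4 r=7: min(19,19)*3=57 best=208, r--
l=4 r=6: min(19,3)*2=6 best=208, r--

l=4, r=5, best area=208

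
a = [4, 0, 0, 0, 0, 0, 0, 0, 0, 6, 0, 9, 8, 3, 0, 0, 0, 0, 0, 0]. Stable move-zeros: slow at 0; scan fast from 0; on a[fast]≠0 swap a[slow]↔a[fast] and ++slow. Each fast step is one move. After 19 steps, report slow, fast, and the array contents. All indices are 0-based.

(s=0,f=0) a[fast]=4≠0 swap→a[0]=4 → slow++,fast++
(s=1,f=1) a[fast]=0 → fast++
(s=1,f=2) a[fast]=0 → fast++
(s=1,f=3) a[fast]=0 → fast++
(s=1,f=4) a[fast]=0 → fast++
(s=1,f=5) a[fast]=0 → fast++
(s=1,f=6) a[fast]=0 → fast++
(s=1,f=7) a[fast]=0 → fast++
(s=1,f=8) a[fast]=0 → fast++
(s=1,f=9) a[fast]=6≠0 swap→a[1]=6 → slow++,fast++
(s=2,f=10) a[fast]=0 → fast++
(s=2,f=11) a[fast]=9≠0 swap→a[2]=9 → slow++,fast++
(s=3,f=12) a[fast]=8≠0 swap→a[3]=8 → slow++,fast++
(s=4,f=13) a[fast]=3≠0 swap→a[4]=3 → slow++,fast++
(s=5,f=14) a[fast]=0 → fast++
(s=5,f=15) a[fast]=0 → fast++
(s=5,f=16) a[fast]=0 → fast++
(s=5,f=17) a[fast]=0 → fast++
(s=5,f=18) a[fast]=0 → fast++

slow=5, fast=19, a=[4, 6, 9, 8, 3, 0, 0, 0, 0, 0, 0, 0, 0, 0, 0, 0, 0, 0, 0, 0]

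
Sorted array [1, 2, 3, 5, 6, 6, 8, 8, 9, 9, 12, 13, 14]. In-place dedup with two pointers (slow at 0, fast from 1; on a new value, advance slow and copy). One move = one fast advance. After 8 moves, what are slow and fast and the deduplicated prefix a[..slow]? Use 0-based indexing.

slow=6, fast=9, prefix=[1, 2, 3, 5, 6, 8, 9]

slow=0 fast=1: a[fast]=2≠a[slow]=1 write a[1]=2, slow++,fast++
slow=1 fast=2: a[fast]=3≠a[slow]=2 write a[2]=3, slow++,fast++
slow=2 fast=3: a[fast]=5≠a[slow]=3 write a[3]=5, slow++,fast++
slow=3 fast=4: a[fast]=6≠a[slow]=5 write a[4]=6, slow++,fast++
slow=4 fast=5: a[fast]=6=a[slow] dup, fast++
slow=4 fast=6: a[fast]=8≠a[slow]=6 write a[5]=8, slow++,fast++
slow=5 fast=7: a[fast]=8=a[slow] dup, fast++
slow=5 fast=8: a[fast]=9≠a[slow]=8 write a[6]=9, slow++,fast++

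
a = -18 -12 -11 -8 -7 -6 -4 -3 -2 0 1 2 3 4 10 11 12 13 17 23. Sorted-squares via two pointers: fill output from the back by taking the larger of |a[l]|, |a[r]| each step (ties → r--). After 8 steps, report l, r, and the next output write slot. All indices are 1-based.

l=4, r=15, next write slot=12

l=1 r=20: |-18|<=|23| out[20]=529, r--
l=1 r=19: |-18|>|17| out[19]=324, l++
l=2 r=19: |-12|<=|17| out[18]=289, r--
l=2 r=18: |-12|<=|13| out[17]=169, r--
l=2 r=17: |-12|<=|12| out[16]=144, r--
l=2 r=16: |-12|>|11| out[15]=144, l++
l=3 r=16: |-11|<=|11| out[14]=121, r--
l=3 r=15: |-11|>|10| out[13]=121, l++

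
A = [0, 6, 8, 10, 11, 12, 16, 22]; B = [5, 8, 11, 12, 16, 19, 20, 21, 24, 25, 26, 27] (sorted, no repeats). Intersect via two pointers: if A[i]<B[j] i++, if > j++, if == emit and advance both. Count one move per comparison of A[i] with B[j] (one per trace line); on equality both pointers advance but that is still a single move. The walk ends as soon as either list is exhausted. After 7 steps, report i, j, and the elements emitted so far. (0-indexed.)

[i=0,j=0] 0<5 → i++
[i=1,j=0] 6>5 → j++
[i=1,j=1] 6<8 → i++
[i=2,j=1] 8==8 emit → i++,j++
[i=3,j=2] 10<11 → i++
[i=4,j=2] 11==11 emit → i++,j++
[i=5,j=3] 12==12 emit → i++,j++

i=6, j=4, emitted=[8, 11, 12]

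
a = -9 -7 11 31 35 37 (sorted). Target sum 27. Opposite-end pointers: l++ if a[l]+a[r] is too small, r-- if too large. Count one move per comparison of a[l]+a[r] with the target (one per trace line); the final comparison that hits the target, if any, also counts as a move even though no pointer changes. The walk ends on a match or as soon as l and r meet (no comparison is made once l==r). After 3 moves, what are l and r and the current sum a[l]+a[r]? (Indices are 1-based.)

[1,6] -9+37=28 >27 → r--
[1,5] -9+35=26 <27 → l++
[2,5] -7+35=28 >27 → r--

l=2, r=4, sum=24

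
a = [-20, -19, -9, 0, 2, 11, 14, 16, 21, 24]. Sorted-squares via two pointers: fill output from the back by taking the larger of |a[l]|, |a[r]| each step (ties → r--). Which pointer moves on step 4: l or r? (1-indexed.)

[1,10] |-20|<=|24| out[10]=576 → r--
[1,9] |-20|<=|21| out[9]=441 → r--
[1,8] |-20|>|16| out[8]=400 → l++
[2,8] |-19|>|16| out[7]=361 → l++

l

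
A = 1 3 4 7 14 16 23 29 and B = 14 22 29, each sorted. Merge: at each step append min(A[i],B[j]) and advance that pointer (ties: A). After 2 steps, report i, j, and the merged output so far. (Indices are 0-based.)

i=2, j=0, merged so far=[1, 3]

[i=0,j=0] A[i]=1<=B[j]=14 take 1 → i++
[i=1,j=0] A[i]=3<=B[j]=14 take 3 → i++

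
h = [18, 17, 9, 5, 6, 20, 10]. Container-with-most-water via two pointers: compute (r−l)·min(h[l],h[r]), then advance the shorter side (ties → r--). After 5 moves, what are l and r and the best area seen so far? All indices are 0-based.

[0,6] min(18,10)*6=60 best=60 * → r--
[0,5] min(18,20)*5=90 best=90 * → l++
[1,5] min(17,20)*4=68 best=90 → l++
[2,5] min(9,20)*3=27 best=90 → l++
[3,5] min(5,20)*2=10 best=90 → l++

l=4, r=5, best area=90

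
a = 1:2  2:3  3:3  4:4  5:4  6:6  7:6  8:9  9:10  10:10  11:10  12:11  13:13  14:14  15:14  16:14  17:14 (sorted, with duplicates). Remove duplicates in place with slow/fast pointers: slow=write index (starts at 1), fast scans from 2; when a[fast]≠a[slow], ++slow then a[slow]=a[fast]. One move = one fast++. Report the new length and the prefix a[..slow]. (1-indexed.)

(s=1,f=2) a[fast]=3≠a[slow]=2 write a[2]=3 → slow++,fast++
(s=2,f=3) a[fast]=3=a[slow] dup → fast++
(s=2,f=4) a[fast]=4≠a[slow]=3 write a[3]=4 → slow++,fast++
(s=3,f=5) a[fast]=4=a[slow] dup → fast++
(s=3,f=6) a[fast]=6≠a[slow]=4 write a[4]=6 → slow++,fast++
(s=4,f=7) a[fast]=6=a[slow] dup → fast++
(s=4,f=8) a[fast]=9≠a[slow]=6 write a[5]=9 → slow++,fast++
(s=5,f=9) a[fast]=10≠a[slow]=9 write a[6]=10 → slow++,fast++
(s=6,f=10) a[fast]=10=a[slow] dup → fast++
(s=6,f=11) a[fast]=10=a[slow] dup → fast++
(s=6,f=12) a[fast]=11≠a[slow]=10 write a[7]=11 → slow++,fast++
(s=7,f=13) a[fast]=13≠a[slow]=11 write a[8]=13 → slow++,fast++
(s=8,f=14) a[fast]=14≠a[slow]=13 write a[9]=14 → slow++,fast++
(s=9,f=15) a[fast]=14=a[slow] dup → fast++
(s=9,f=16) a[fast]=14=a[slow] dup → fast++
(s=9,f=17) a[fast]=14=a[slow] dup → fast++

length 9; prefix = [2, 3, 4, 6, 9, 10, 11, 13, 14]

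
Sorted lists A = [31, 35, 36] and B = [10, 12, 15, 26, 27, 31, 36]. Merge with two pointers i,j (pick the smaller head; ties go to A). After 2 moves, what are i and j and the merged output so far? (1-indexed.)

i=1 j=1: A[i]=31>B[j]=10 take 10, j++
i=1 j=2: A[i]=31>B[j]=12 take 12, j++

i=1, j=3, merged so far=[10, 12]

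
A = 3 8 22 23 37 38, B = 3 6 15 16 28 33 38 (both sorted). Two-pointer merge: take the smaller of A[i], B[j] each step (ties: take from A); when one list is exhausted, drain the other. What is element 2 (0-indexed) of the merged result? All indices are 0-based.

merged[2] = 6

[i=0,j=0] A[i]=3<=B[j]=3 take 3 → i++
[i=1,j=0] A[i]=8>B[j]=3 take 3 → j++
[i=1,j=1] A[i]=8>B[j]=6 take 6 → j++
[i=1,j=2] A[i]=8<=B[j]=15 take 8 → i++
[i=2,j=2] A[i]=22>B[j]=15 take 15 → j++
[i=2,j=3] A[i]=22>B[j]=16 take 16 → j++
[i=2,j=4] A[i]=22<=B[j]=28 take 22 → i++
[i=3,j=4] A[i]=23<=B[j]=28 take 23 → i++
[i=4,j=4] A[i]=37>B[j]=28 take 28 → j++
[i=4,j=5] A[i]=37>B[j]=33 take 33 → j++
[i=4,j=6] A[i]=37<=B[j]=38 take 37 → i++
[i=5,j=6] A[i]=38<=B[j]=38 take 38 → i++
[i=6,j=6] A done, take B[j]=38 → j++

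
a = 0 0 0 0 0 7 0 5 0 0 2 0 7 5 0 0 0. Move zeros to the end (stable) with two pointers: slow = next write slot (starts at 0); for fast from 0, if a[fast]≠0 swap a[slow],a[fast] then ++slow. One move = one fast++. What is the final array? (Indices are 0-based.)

(s=0,f=0) a[fast]=0 → fast++
(s=0,f=1) a[fast]=0 → fast++
(s=0,f=2) a[fast]=0 → fast++
(s=0,f=3) a[fast]=0 → fast++
(s=0,f=4) a[fast]=0 → fast++
(s=0,f=5) a[fast]=7≠0 swap→a[0]=7 → slow++,fast++
(s=1,f=6) a[fast]=0 → fast++
(s=1,f=7) a[fast]=5≠0 swap→a[1]=5 → slow++,fast++
(s=2,f=8) a[fast]=0 → fast++
(s=2,f=9) a[fast]=0 → fast++
(s=2,f=10) a[fast]=2≠0 swap→a[2]=2 → slow++,fast++
(s=3,f=11) a[fast]=0 → fast++
(s=3,f=12) a[fast]=7≠0 swap→a[3]=7 → slow++,fast++
(s=4,f=13) a[fast]=5≠0 swap→a[4]=5 → slow++,fast++
(s=5,f=14) a[fast]=0 → fast++
(s=5,f=15) a[fast]=0 → fast++
(s=5,f=16) a[fast]=0 → fast++

[7, 5, 2, 7, 5, 0, 0, 0, 0, 0, 0, 0, 0, 0, 0, 0, 0]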